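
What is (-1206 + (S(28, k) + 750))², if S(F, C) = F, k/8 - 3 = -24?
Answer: 183184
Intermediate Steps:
k = -168 (k = 24 + 8*(-24) = 24 - 192 = -168)
(-1206 + (S(28, k) + 750))² = (-1206 + (28 + 750))² = (-1206 + 778)² = (-428)² = 183184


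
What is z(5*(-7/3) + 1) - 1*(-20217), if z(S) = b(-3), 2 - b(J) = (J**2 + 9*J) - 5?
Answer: 20242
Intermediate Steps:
b(J) = 7 - J**2 - 9*J (b(J) = 2 - ((J**2 + 9*J) - 5) = 2 - (-5 + J**2 + 9*J) = 2 + (5 - J**2 - 9*J) = 7 - J**2 - 9*J)
z(S) = 25 (z(S) = 7 - 1*(-3)**2 - 9*(-3) = 7 - 1*9 + 27 = 7 - 9 + 27 = 25)
z(5*(-7/3) + 1) - 1*(-20217) = 25 - 1*(-20217) = 25 + 20217 = 20242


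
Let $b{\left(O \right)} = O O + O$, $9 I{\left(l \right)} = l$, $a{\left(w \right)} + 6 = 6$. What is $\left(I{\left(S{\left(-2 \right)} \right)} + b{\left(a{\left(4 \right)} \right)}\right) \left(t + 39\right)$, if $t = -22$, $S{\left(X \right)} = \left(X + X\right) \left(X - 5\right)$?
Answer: $\frac{476}{9} \approx 52.889$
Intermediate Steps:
$S{\left(X \right)} = 2 X \left(-5 + X\right)$
$a{\left(w \right)} = 0$ ($a{\left(w \right)} = -6 + 6 = 0$)
$I{\left(l \right)} = \frac{l}{9}$
$b{\left(O \right)} = O + O^{2}$ ($b{\left(O \right)} = O^{2} + O = O + O^{2}$)
$\left(I{\left(S{\left(-2 \right)} \right)} + b{\left(a{\left(4 \right)} \right)}\right) \left(t + 39\right) = \left(\frac{2 \left(-2\right) \left(-5 - 2\right)}{9} + 0 \left(1 + 0\right)\right) \left(-22 + 39\right) = \left(\frac{2 \left(-2\right) \left(-7\right)}{9} + 0 \cdot 1\right) 17 = \left(\frac{1}{9} \cdot 28 + 0\right) 17 = \left(\frac{28}{9} + 0\right) 17 = \frac{28}{9} \cdot 17 = \frac{476}{9}$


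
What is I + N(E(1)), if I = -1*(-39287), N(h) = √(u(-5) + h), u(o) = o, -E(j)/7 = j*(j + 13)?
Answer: 39287 + I*√103 ≈ 39287.0 + 10.149*I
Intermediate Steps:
E(j) = -7*j*(13 + j) (E(j) = -7*j*(j + 13) = -7*j*(13 + j))
N(h) = √(-5 + h)
I = 39287
I + N(E(1)) = 39287 + √(-5 - 7*1*(13 + 1)) = 39287 + √(-5 - 7*1*14) = 39287 + √(-5 - 98) = 39287 + √(-103) = 39287 + I*√103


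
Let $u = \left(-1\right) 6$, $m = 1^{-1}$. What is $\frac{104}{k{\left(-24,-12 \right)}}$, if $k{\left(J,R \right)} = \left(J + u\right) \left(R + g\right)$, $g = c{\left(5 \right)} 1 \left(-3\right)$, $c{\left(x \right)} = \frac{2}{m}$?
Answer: $\frac{26}{135} \approx 0.19259$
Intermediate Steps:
$m = 1$
$c{\left(x \right)} = 2$ ($c{\left(x \right)} = \frac{2}{1} = 2 \cdot 1 = 2$)
$u = -6$
$g = -6$ ($g = 2 \cdot 1 \left(-3\right) = 2 \left(-3\right) = -6$)
$k{\left(J,R \right)} = \left(-6 + J\right) \left(-6 + R\right)$ ($k{\left(J,R \right)} = \left(J - 6\right) \left(R - 6\right) = \left(-6 + J\right) \left(-6 + R\right)$)
$\frac{104}{k{\left(-24,-12 \right)}} = \frac{104}{36 - -144 - -72 - -288} = \frac{104}{36 + 144 + 72 + 288} = \frac{104}{540} = 104 \cdot \frac{1}{540} = \frac{26}{135}$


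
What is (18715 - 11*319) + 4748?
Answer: 19954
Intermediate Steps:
(18715 - 11*319) + 4748 = (18715 - 3509) + 4748 = 15206 + 4748 = 19954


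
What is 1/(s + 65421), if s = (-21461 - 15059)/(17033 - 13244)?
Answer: 3789/247843649 ≈ 1.5288e-5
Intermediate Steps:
s = -36520/3789 ≈ -9.6384
1/(s + 65421) = 1/(-36520/3789 + 65421) = 1/(247843649/3789) = 3789/247843649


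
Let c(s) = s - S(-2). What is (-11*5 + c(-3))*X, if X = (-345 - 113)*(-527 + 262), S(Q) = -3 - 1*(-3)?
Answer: -7039460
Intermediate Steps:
S(Q) = 0 (S(Q) = -3 + 3 = 0)
c(s) = s (c(s) = s - 1*0 = s + 0 = s)
X = 121370 (X = -458*(-265) = 121370)
(-11*5 + c(-3))*X = (-11*5 - 3)*121370 = (-55 - 3)*121370 = -58*121370 = -7039460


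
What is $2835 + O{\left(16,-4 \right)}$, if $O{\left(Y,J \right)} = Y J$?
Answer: $2771$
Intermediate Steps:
$O{\left(Y,J \right)} = J Y$
$2835 + O{\left(16,-4 \right)} = 2835 - 64 = 2771$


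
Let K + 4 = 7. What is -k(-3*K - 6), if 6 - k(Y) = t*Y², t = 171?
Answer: 38469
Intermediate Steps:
K = 3 (K = -4 + 7 = 3)
k(Y) = 6 - 171*Y²
-k(-3*K - 6) = -(6 - 171*(-3*3 - 6)²) = -(6 - 171*(-9 - 6)²) = -(6 - 171*(-15)²) = -(6 - 171*225) = -(6 - 38475) = -1*(-38469) = 38469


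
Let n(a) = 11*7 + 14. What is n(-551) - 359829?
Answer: -359738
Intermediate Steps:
n(a) = 91 (n(a) = 77 + 14 = 91)
n(-551) - 359829 = 91 - 359829 = -359738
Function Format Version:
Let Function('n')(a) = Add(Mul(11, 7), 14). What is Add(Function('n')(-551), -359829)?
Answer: -359738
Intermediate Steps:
Function('n')(a) = 91 (Function('n')(a) = Add(77, 14) = 91)
Add(Function('n')(-551), -359829) = Add(91, -359829) = -359738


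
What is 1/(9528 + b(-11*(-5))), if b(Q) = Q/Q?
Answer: 1/9529 ≈ 0.00010494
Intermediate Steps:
b(Q) = 1
1/(9528 + b(-11*(-5))) = 1/(9528 + 1) = 1/9529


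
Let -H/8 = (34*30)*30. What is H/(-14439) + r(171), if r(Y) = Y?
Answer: 904623/4813 ≈ 187.95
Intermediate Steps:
H = -244800 (H = -8*34*30*30 = -8160*30 = -8*30600 = -244800)
H/(-14439) + r(171) = -244800/(-14439) + 171 = -244800*(-1/14439) + 171 = 81600/4813 + 171 = 904623/4813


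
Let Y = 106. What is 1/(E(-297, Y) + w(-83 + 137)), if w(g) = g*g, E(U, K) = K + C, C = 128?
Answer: 1/3150 ≈ 0.00031746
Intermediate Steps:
E(U, K) = 128 + K (E(U, K) = K + 128 = 128 + K)
w(g) = g²
1/(E(-297, Y) + w(-83 + 137)) = 1/((128 + 106) + (-83 + 137)²) = 1/(234 + 54²) = 1/(234 + 2916) = 1/3150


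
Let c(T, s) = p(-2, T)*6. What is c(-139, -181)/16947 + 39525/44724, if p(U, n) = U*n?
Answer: 82714423/84215292 ≈ 0.98218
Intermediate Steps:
c(T, s) = -12*T (c(T, s) = -2*T*6 = -12*T)
c(-139, -181)/16947 + 39525/44724 = -12*(-139)/16947 + 39525/44724 = 1668*(1/16947) + 39525*(1/44724) = 556/5649 + 13175/14908 = 82714423/84215292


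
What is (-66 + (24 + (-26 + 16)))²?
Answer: 2704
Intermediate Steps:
(-66 + (24 + (-26 + 16)))² = (-66 + (24 - 10))² = (-66 + 14)² = (-52)² = 2704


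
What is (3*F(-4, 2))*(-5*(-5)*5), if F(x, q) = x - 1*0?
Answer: -1500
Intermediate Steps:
F(x, q) = x (F(x, q) = x + 0 = x)
(3*F(-4, 2))*(-5*(-5)*5) = (3*(-4))*(-5*(-5)*5) = -300*5 = -12*125 = -1500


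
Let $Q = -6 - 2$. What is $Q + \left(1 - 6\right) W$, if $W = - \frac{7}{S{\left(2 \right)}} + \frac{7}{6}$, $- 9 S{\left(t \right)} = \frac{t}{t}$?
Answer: $- \frac{1973}{6} \approx -328.83$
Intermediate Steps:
$S{\left(t \right)} = - \frac{1}{9}$ ($S{\left(t \right)} = - \frac{t \frac{1}{t}}{9} = \left(- \frac{1}{9}\right) 1 = - \frac{1}{9}$)
$Q = -8$ ($Q = -6 - 2 = -8$)
$W = \frac{385}{6}$ ($W = - \frac{7}{- \frac{1}{9}} + \frac{7}{6} = \left(-7\right) \left(-9\right) + 7 \cdot \frac{1}{6} = 63 + \frac{7}{6} = \frac{385}{6} \approx 64.167$)
$Q + \left(1 - 6\right) W = -8 + \left(1 - 6\right) \frac{385}{6} = -8 - \frac{1925}{6} = - \frac{1973}{6}$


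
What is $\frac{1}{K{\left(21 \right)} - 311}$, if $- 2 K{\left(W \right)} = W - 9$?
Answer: $- \frac{1}{317} \approx -0.0031546$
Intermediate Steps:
$K{\left(W \right)} = \frac{9}{2} - \frac{W}{2}$ ($K{\left(W \right)} = - \frac{W - 9}{2} = - \frac{-9 + W}{2} = \frac{9}{2} - \frac{W}{2}$)
$\frac{1}{K{\left(21 \right)} - 311} = \frac{1}{\left(\frac{9}{2} - \frac{21}{2}\right) - 311} = \frac{1}{-6 - 311} = \frac{1}{-317} = - \frac{1}{317}$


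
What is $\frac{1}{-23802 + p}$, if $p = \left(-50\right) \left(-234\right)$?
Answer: $- \frac{1}{12102} \approx -8.2631 \cdot 10^{-5}$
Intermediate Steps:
$p = 11700$
$\frac{1}{-23802 + p} = \frac{1}{-23802 + 11700} = \frac{1}{-12102} = - \frac{1}{12102}$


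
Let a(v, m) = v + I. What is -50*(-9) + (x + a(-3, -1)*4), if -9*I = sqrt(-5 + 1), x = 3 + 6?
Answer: 447 - 8*I/9 ≈ 447.0 - 0.88889*I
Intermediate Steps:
x = 9
I = -2*I/9 (I = -sqrt(-5 + 1)/9 = -2*I/9 ≈ -0.22222*I)
a(v, m) = v - 2*I/9
-50*(-9) + (x + a(-3, -1)*4) = -50*(-9) + (9 + (-3 - 2*I/9)*4) = 450 + (9 + (-12 - 8*I/9)) = 450 + (-3 - 8*I/9) = 447 - 8*I/9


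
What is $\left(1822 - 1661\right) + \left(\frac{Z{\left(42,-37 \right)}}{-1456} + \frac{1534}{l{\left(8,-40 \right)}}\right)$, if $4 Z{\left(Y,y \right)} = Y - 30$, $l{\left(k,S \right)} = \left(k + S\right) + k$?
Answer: $\frac{424051}{4368} \approx 97.081$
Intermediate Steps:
$l{\left(k,S \right)} = S + 2 k$ ($l{\left(k,S \right)} = \left(S + k\right) + k = S + 2 k$)
$Z{\left(Y,y \right)} = - \frac{15}{2} + \frac{Y}{4}$ ($Z{\left(Y,y \right)} = \frac{Y - 30}{4} = \frac{-30 + Y}{4} = - \frac{15}{2} + \frac{Y}{4}$)
$\left(1822 - 1661\right) + \left(\frac{Z{\left(42,-37 \right)}}{-1456} + \frac{1534}{l{\left(8,-40 \right)}}\right) = \left(1822 - 1661\right) + \left(\frac{- \frac{15}{2} + \frac{1}{4} \cdot 42}{-1456} + \frac{1534}{-40 + 2 \cdot 8}\right) = 161 + \left(\left(- \frac{15}{2} + \frac{21}{2}\right) \left(- \frac{1}{1456}\right) + \frac{1534}{-40 + 16}\right) = 161 + \left(3 \left(- \frac{1}{1456}\right) + \frac{1534}{-24}\right) = 161 + \left(- \frac{3}{1456} + 1534 \left(- \frac{1}{24}\right)\right) = 161 - \frac{279197}{4368} = \frac{424051}{4368}$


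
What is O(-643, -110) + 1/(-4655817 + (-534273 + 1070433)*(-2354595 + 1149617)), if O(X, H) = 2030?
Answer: 1311513290402909/646065660297 ≈ 2030.0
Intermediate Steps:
O(-643, -110) + 1/(-4655817 + (-534273 + 1070433)*(-2354595 + 1149617)) = 2030 + 1/(-4655817 + (-534273 + 1070433)*(-2354595 + 1149617)) = 2030 + 1/(-4655817 + 536160*(-1204978)) = 2030 + 1/(-4655817 - 646061004480) = 2030 + 1/(-646065660297) = 2030 - 1/646065660297 = 1311513290402909/646065660297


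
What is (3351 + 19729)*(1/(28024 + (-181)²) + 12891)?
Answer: 3617002676576/12157 ≈ 2.9752e+8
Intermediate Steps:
(3351 + 19729)*(1/(28024 + (-181)²) + 12891) = 23080*(1/(28024 + 32761) + 12891) = 23080*(1/60785 + 12891) = 23080*(783579436/60785) = 3617002676576/12157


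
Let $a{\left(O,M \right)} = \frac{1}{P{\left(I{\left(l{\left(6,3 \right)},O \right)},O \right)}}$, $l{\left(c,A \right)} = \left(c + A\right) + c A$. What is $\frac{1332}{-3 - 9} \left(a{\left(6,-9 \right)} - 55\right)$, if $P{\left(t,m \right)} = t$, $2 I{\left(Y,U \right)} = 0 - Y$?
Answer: $\frac{55019}{9} \approx 6113.2$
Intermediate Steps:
$l{\left(c,A \right)} = A + c + A c$ ($l{\left(c,A \right)} = \left(A + c\right) + A c = A + c + A c$)
$I{\left(Y,U \right)} = - \frac{Y}{2}$ ($I{\left(Y,U \right)} = \frac{0 - Y}{2} = \frac{\left(-1\right) Y}{2} = - \frac{Y}{2}$)
$a{\left(O,M \right)} = - \frac{2}{27}$ ($a{\left(O,M \right)} = \frac{1}{\left(- \frac{1}{2}\right) \left(3 + 6 + 3 \cdot 6\right)} = \frac{1}{\left(- \frac{1}{2}\right) \left(3 + 6 + 18\right)} = \frac{1}{\left(- \frac{1}{2}\right) 27} = \frac{1}{- \frac{27}{2}} = - \frac{2}{27}$)
$\frac{1332}{-3 - 9} \left(a{\left(6,-9 \right)} - 55\right) = \frac{1332}{-3 - 9} \left(- \frac{2}{27} - 55\right) = \frac{1332}{-12} \left(- \frac{1487}{27}\right) = 1332 \left(- \frac{1}{12}\right) \left(- \frac{1487}{27}\right) = \left(-111\right) \left(- \frac{1487}{27}\right) = \frac{55019}{9}$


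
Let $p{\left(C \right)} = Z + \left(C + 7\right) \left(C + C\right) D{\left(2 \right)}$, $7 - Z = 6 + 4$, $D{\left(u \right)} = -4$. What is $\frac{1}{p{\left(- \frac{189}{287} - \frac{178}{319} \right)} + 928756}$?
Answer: $\frac{171060241}{158882340328369} \approx 1.0766 \cdot 10^{-6}$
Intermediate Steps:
$Z = -3$ ($Z = 7 - \left(6 + 4\right) = 7 - 10 = -3$)
$p{\left(C \right)} = -3 - 8 C \left(7 + C\right)$ ($p{\left(C \right)} = -3 + \left(C + 7\right) \left(C + C\right) \left(-4\right) = -3 + \left(7 + C\right) 2 C \left(-4\right) = -3 + 2 C \left(7 + C\right) \left(-4\right) = -3 - 8 C \left(7 + C\right)$)
$\frac{1}{p{\left(- \frac{189}{287} - \frac{178}{319} \right)} + 928756} = \frac{1}{\left(-3 - 56 \left(- \frac{189}{287} - \frac{178}{319}\right) - 8 \left(- \frac{189}{287} - \frac{178}{319}\right)^{2}\right) + 928756} = \frac{1}{\left(-3 - 56 \left(\left(-189\right) \frac{1}{287} - \frac{178}{319}\right) - 8 \left(\left(-189\right) \frac{1}{287} - \frac{178}{319}\right)^{2}\right) + 928756} = \frac{1}{\left(-3 - 56 \left(- \frac{27}{41} - \frac{178}{319}\right) - 8 \left(- \frac{27}{41} - \frac{178}{319}\right)^{2}\right) + 928756} = \frac{1}{\left(-3 - - \frac{891016}{13079} - 8 \left(- \frac{15911}{13079}\right)^{2}\right) + 928756} = \frac{1}{\left(-3 + \frac{891016}{13079} - \frac{2025279368}{171060241}\right) + 928756} = \frac{1}{\frac{9115138173}{171060241} + 928756} = \frac{1}{\frac{158882340328369}{171060241}} = \frac{171060241}{158882340328369}$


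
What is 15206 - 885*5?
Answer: 10781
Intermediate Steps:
15206 - 885*5 = 15206 - 4425 = 10781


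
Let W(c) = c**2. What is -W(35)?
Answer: -1225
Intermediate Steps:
-W(35) = -1*35**2 = -1*1225 = -1225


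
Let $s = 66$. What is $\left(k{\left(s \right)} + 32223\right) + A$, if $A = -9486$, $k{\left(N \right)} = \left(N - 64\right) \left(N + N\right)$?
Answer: $23001$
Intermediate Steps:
$k{\left(N \right)} = 2 N \left(-64 + N\right)$ ($k{\left(N \right)} = \left(-64 + N\right) 2 N = 2 N \left(-64 + N\right)$)
$\left(k{\left(s \right)} + 32223\right) + A = \left(2 \cdot 66 \left(-64 + 66\right) + 32223\right) - 9486 = \left(2 \cdot 66 \cdot 2 + 32223\right) - 9486 = \left(264 + 32223\right) - 9486 = 32487 - 9486 = 23001$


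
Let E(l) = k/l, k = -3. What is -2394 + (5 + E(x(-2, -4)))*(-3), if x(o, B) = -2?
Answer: -4827/2 ≈ -2413.5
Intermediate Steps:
E(l) = -3/l
-2394 + (5 + E(x(-2, -4)))*(-3) = -2394 + (5 - 3/(-2))*(-3) = -2394 + (5 - 3*(-½))*(-3) = -2394 + (5 + 3/2)*(-3) = -2394 + (13/2)*(-3) = -2394 - 39/2 = -4827/2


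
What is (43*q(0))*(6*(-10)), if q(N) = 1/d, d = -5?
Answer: 516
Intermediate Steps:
q(N) = -⅕ (q(N) = 1/(-5) = -⅕)
(43*q(0))*(6*(-10)) = (43*(-⅕))*(6*(-10)) = -43/5*(-60) = 516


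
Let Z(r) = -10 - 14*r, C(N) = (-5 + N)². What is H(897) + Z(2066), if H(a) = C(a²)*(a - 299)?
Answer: 387137782867034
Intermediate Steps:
H(a) = (-5 + a²)²*(-299 + a) (H(a) = (-5 + a²)²*(a - 299) = (-5 + a²)²*(-299 + a))
H(897) + Z(2066) = (-5 + 897²)²*(-299 + 897) + (-10 - 14*2066) = (-5 + 804609)²*598 + (-10 - 28924) = 804604²*598 - 28934 = 647387596816*598 - 28934 = 387137782895968 - 28934 = 387137782867034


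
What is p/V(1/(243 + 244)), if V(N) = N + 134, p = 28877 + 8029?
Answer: 5991074/21753 ≈ 275.41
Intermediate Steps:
p = 36906
V(N) = 134 + N
p/V(1/(243 + 244)) = 36906/(134 + 1/(243 + 244)) = 36906/(134 + 1/487) = 36906/(65259/487) = 36906*(487/65259) = 5991074/21753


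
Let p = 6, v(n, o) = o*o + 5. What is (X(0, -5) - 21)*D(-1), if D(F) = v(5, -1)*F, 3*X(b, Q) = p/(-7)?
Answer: 894/7 ≈ 127.71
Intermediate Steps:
v(n, o) = 5 + o**2 (v(n, o) = o**2 + 5 = 5 + o**2)
X(b, Q) = -2/7 (X(b, Q) = (6/(-7))/3 = (6*(-1/7))/3 = (1/3)*(-6/7) = -2/7)
D(F) = 6*F (D(F) = (5 + (-1)**2)*F = (5 + 1)*F = 6*F)
(X(0, -5) - 21)*D(-1) = (-2/7 - 21)*(6*(-1)) = -149/7*(-6) = 894/7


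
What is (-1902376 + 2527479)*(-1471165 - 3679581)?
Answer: -3219746776838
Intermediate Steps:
(-1902376 + 2527479)*(-1471165 - 3679581) = 625103*(-5150746) = -3219746776838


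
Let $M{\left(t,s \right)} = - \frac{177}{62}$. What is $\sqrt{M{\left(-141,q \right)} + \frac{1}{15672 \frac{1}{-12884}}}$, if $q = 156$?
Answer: $\frac{i \sqrt{13560603513}}{60729} \approx 1.9175 i$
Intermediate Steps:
$M{\left(t,s \right)} = - \frac{177}{62}$ ($M{\left(t,s \right)} = \left(-177\right) \frac{1}{62} = - \frac{177}{62}$)
$\sqrt{M{\left(-141,q \right)} + \frac{1}{15672 \frac{1}{-12884}}} = \sqrt{- \frac{177}{62} + \frac{1}{15672 \frac{1}{-12884}}} = \sqrt{- \frac{177}{62} + \frac{1}{15672 \left(- \frac{1}{12884}\right)}} = \sqrt{- \frac{177}{62} + \frac{1}{- \frac{3918}{3221}}} = \sqrt{- \frac{177}{62} - \frac{3221}{3918}} = \sqrt{- \frac{223297}{60729}} = \frac{i \sqrt{13560603513}}{60729}$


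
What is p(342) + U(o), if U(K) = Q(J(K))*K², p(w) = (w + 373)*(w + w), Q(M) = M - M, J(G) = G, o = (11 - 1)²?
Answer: 489060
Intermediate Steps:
o = 100 (o = 10² = 100)
Q(M) = 0
p(w) = 2*w*(373 + w) (p(w) = (373 + w)*(2*w) = 2*w*(373 + w))
U(K) = 0 (U(K) = 0*K² = 0)
p(342) + U(o) = 2*342*(373 + 342) + 0 = 2*342*715 + 0 = 489060 + 0 = 489060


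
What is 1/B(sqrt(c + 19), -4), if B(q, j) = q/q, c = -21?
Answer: 1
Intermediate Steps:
B(q, j) = 1
1/B(sqrt(c + 19), -4) = 1/1 = 1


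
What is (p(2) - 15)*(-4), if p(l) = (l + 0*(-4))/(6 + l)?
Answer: 59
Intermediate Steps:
p(l) = l/(6 + l) (p(l) = (l + 0)/(6 + l) = l/(6 + l))
(p(2) - 15)*(-4) = (2/(6 + 2) - 15)*(-4) = (2/8 - 15)*(-4) = (2*(⅛) - 15)*(-4) = (¼ - 15)*(-4) = -59/4*(-4) = 59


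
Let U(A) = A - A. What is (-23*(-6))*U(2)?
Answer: 0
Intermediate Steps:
U(A) = 0
(-23*(-6))*U(2) = -23*(-6)*0 = 138*0 = 0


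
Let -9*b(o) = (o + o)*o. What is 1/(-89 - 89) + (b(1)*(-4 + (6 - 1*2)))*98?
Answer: -1/178 ≈ -0.0056180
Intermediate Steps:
b(o) = -2*o²/9 (b(o) = -(o + o)*o/9 = -2*o*o/9 = -2*o²/9)
1/(-89 - 89) + (b(1)*(-4 + (6 - 1*2)))*98 = 1/(-89 - 89) + ((-2/9*1²)*(-4 + (6 - 1*2)))*98 = 1/(-178) + ((-2/9*1)*(-4 + (6 - 2)))*98 = -1/178 - 2*(-4 + 4)/9*98 = -1/178 - 2/9*0*98 = -1/178 + 0*98 = -1/178 + 0 = -1/178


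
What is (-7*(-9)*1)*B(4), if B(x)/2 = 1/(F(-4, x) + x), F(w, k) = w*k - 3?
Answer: -42/5 ≈ -8.4000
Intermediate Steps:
F(w, k) = -3 + k*w (F(w, k) = k*w - 3 = -3 + k*w)
B(x) = 2/(-3 - 3*x) (B(x) = 2/((-3 + x*(-4)) + x) = 2/((-3 - 4*x) + x) = 2/(-3 - 3*x))
(-7*(-9)*1)*B(4) = (-7*(-9)*1)*(2/(3*(-1 - 1*4))) = (63*1)*(2/(3*(-1 - 4))) = 63*((2/3)/(-5)) = 63*((2/3)*(-1/5)) = 63*(-2/15) = -42/5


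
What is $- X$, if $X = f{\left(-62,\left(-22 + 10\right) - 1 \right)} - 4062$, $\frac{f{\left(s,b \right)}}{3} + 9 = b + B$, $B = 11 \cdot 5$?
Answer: $3963$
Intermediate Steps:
$B = 55$
$f{\left(s,b \right)} = 138 + 3 b$ ($f{\left(s,b \right)} = -27 + 3 \left(b + 55\right) = -27 + 3 \left(55 + b\right) = -27 + \left(165 + 3 b\right) = 138 + 3 b$)
$X = -3963$ ($X = \left(138 + 3 \left(\left(-22 + 10\right) - 1\right)\right) - 4062 = \left(138 + 3 \left(-12 - 1\right)\right) - 4062 = \left(138 + 3 \left(-13\right)\right) - 4062 = \left(138 - 39\right) - 4062 = 99 - 4062 = -3963$)
$- X = \left(-1\right) \left(-3963\right) = 3963$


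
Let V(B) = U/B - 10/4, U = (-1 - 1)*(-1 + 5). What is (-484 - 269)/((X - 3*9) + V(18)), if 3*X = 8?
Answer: 13554/491 ≈ 27.605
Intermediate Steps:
X = 8/3 (X = (1/3)*8 = 8/3 ≈ 2.6667)
U = -8 (U = -2*4 = -8)
V(B) = -5/2 - 8/B (V(B) = -8/B - 10/4 = -8/B - 10*1/4 = -8/B - 5/2 = -5/2 - 8/B)
(-484 - 269)/((X - 3*9) + V(18)) = (-484 - 269)/((8/3 - 3*9) + (-5/2 - 8/18)) = -753/((8/3 - 27) + (-5/2 - 8*1/18)) = -753/(-73/3 + (-5/2 - 4/9)) = -753/(-73/3 - 53/18) = -753/(-491/18) = -753*(-18/491) = 13554/491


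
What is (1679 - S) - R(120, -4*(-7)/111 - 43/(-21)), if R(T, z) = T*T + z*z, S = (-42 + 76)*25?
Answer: -8196399628/603729 ≈ -13576.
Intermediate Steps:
S = 850 (S = 34*25 = 850)
R(T, z) = T² + z²
(1679 - S) - R(120, -4*(-7)/111 - 43/(-21)) = (1679 - 1*850) - (120² + (-4*(-7)/111 - 43/(-21))²) = (1679 - 850) - (14400 + (28*(1/111) - 43*(-1/21))²) = 829 - (14400 + (28/111 + 43/21)²) = 829 - (14400 + (1787/777)²) = 829 - (14400 + 3193369/603729) = 829 - 1*8696890969/603729 = 829 - 8696890969/603729 = -8196399628/603729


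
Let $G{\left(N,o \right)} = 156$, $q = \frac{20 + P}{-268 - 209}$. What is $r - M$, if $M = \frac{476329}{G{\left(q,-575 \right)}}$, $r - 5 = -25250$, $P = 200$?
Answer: $- \frac{4414549}{156} \approx -28298.0$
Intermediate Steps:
$q = - \frac{220}{477}$ ($q = \frac{20 + 200}{-268 - 209} = \frac{220}{-477} = 220 \left(- \frac{1}{477}\right) = - \frac{220}{477} \approx -0.46122$)
$r = -25245$ ($r = 5 - 25250 = -25245$)
$M = \frac{476329}{156} \approx 3053.4$
$r - M = -25245 - \frac{476329}{156} = - \frac{4414549}{156}$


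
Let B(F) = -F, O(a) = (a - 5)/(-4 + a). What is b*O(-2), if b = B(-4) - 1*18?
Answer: -49/3 ≈ -16.333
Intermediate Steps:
O(a) = (-5 + a)/(-4 + a)
b = -14 (b = -1*(-4) - 1*18 = 4 - 18 = -14)
b*O(-2) = -14*(-5 - 2)/(-4 - 2) = -14*(-7)/(-6) = -(-7)*(-7)/3 = -14*7/6 = -49/3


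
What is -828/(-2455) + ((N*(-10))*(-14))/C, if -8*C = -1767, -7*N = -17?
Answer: 8140676/4337985 ≈ 1.8766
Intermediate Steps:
N = 17/7 (N = -⅐*(-17) = 17/7 ≈ 2.4286)
C = 1767/8 (C = -⅛*(-1767) = 1767/8 ≈ 220.88)
-828/(-2455) + ((N*(-10))*(-14))/C = -828/(-2455) + (((17/7)*(-10))*(-14))/(1767/8) = -828*(-1/2455) - 170/7*(-14)*(8/1767) = 828/2455 + 340*(8/1767) = 828/2455 + 2720/1767 = 8140676/4337985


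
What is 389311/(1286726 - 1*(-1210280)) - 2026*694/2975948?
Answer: -588082753109/1857740002922 ≈ -0.31656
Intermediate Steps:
389311/(1286726 - 1*(-1210280)) - 2026*694/2975948 = 389311/(1286726 + 1210280) - 1406044*1/2975948 = 389311/2497006 - 351511/743987 = -588082753109/1857740002922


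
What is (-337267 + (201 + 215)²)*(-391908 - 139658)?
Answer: 87288984426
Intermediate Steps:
(-337267 + (201 + 215)²)*(-391908 - 139658) = (-337267 + 416²)*(-531566) = (-337267 + 173056)*(-531566) = -164211*(-531566) = 87288984426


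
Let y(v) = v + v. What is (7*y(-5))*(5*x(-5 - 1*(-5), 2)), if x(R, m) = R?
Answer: 0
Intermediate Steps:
y(v) = 2*v
(7*y(-5))*(5*x(-5 - 1*(-5), 2)) = (7*(2*(-5)))*(5*(-5 - 1*(-5))) = (7*(-10))*(5*(-5 + 5)) = -350*0 = -70*0 = 0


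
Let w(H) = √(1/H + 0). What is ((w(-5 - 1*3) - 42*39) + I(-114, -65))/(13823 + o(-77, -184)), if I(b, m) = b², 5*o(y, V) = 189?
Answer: 28395/34652 + 5*I*√2/277216 ≈ 0.81943 + 2.5507e-5*I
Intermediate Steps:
o(y, V) = 189/5 (o(y, V) = (⅕)*189 = 189/5)
w(H) = √(1/H)
((w(-5 - 1*3) - 42*39) + I(-114, -65))/(13823 + o(-77, -184)) = ((√(1/(-5 - 1*3)) - 42*39) + (-114)²)/(13823 + 189/5) = ((√(1/(-5 - 3)) - 1638) + 12996)/(69304/5) = ((√(1/(-8)) - 1638) + 12996)*(5/69304) = ((√(-⅛) - 1638) + 12996)*(5/69304) = ((I*√2/4 - 1638) + 12996)*(5/69304) = ((-1638 + I*√2/4) + 12996)*(5/69304) = (11358 + I*√2/4)*(5/69304) = 28395/34652 + 5*I*√2/277216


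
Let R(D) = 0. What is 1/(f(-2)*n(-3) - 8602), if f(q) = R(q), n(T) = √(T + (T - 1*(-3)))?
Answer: -1/8602 ≈ -0.00011625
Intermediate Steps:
n(T) = √(3 + 2*T) (n(T) = √(T + (T + 3)) = √(T + (3 + T)) = √(3 + 2*T))
f(q) = 0
1/(f(-2)*n(-3) - 8602) = 1/(0*√(3 + 2*(-3)) - 8602) = 1/(0*√(3 - 6) - 8602) = 1/(0*√(-3) - 8602) = 1/(0*(I*√3) - 8602) = 1/(0 - 8602) = 1/(-8602) = -1/8602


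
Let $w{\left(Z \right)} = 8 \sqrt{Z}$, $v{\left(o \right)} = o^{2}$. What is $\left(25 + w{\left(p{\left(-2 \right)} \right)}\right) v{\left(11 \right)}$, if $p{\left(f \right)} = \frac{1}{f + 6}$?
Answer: $3509$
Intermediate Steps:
$p{\left(f \right)} = \frac{1}{6 + f}$
$\left(25 + w{\left(p{\left(-2 \right)} \right)}\right) v{\left(11 \right)} = \left(25 + 8 \sqrt{\frac{1}{6 - 2}}\right) 11^{2} = \left(25 + 8 \sqrt{\frac{1}{4}}\right) 121 = \left(25 + \frac{8}{2}\right) 121 = \left(25 + 8 \cdot \frac{1}{2}\right) 121 = \left(25 + 4\right) 121 = 29 \cdot 121 = 3509$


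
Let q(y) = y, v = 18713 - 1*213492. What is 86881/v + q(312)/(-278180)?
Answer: -6057331907/13545905555 ≈ -0.44717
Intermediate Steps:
v = -194779 (v = 18713 - 213492 = -194779)
86881/v + q(312)/(-278180) = 86881/(-194779) + 312/(-278180) = 86881*(-1/194779) + 312*(-1/278180) = -86881/194779 - 78/69545 = -6057331907/13545905555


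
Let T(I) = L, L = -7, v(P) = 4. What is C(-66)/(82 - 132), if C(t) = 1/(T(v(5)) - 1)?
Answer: 1/400 ≈ 0.0025000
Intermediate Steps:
T(I) = -7
C(t) = -1/8 (C(t) = 1/(-7 - 1) = 1/(-8) = -1/8)
C(-66)/(82 - 132) = -1/(8*(82 - 132)) = -1/8/(-50) = -1/8*(-1/50) = 1/400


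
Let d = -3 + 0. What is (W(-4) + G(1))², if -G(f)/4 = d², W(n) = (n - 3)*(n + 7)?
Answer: 3249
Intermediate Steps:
W(n) = (-3 + n)*(7 + n)
d = -3
G(f) = -36 (G(f) = -4*(-3)² = -4*9 = -36)
(W(-4) + G(1))² = ((-21 + (-4)² + 4*(-4)) - 36)² = ((-21 + 16 - 16) - 36)² = (-21 - 36)² = (-57)² = 3249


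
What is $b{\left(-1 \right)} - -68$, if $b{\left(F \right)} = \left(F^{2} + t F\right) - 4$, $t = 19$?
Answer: $46$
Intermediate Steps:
$b{\left(F \right)} = -4 + F^{2} + 19 F$ ($b{\left(F \right)} = \left(F^{2} + 19 F\right) - 4 = -4 + F^{2} + 19 F$)
$b{\left(-1 \right)} - -68 = \left(-4 + \left(-1\right)^{2} + 19 \left(-1\right)\right) - -68 = \left(-4 + 1 - 19\right) + 68 = -22 + 68 = 46$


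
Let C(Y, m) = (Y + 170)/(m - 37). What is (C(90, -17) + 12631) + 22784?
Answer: 956075/27 ≈ 35410.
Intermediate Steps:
C(Y, m) = (170 + Y)/(-37 + m)
(C(90, -17) + 12631) + 22784 = ((170 + 90)/(-37 - 17) + 12631) + 22784 = (260/(-54) + 12631) + 22784 = (-1/54*260 + 12631) + 22784 = (-130/27 + 12631) + 22784 = 340907/27 + 22784 = 956075/27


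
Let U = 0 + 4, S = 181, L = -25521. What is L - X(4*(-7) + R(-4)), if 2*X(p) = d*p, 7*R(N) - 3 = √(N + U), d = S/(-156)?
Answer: -55772797/2184 ≈ -25537.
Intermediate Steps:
U = 4
d = -181/156 (d = 181/(-156) = 181*(-1/156) = -181/156 ≈ -1.1603)
R(N) = 3/7 + √(4 + N)/7 (R(N) = 3/7 + √(N + 4)/7 = 3/7 + √(4 + N)/7)
X(p) = -181*p/312 (X(p) = (-181*p/156)/2 = -181*p/312)
L - X(4*(-7) + R(-4)) = -25521 - (-181)*(4*(-7) + (3/7 + √(4 - 4)/7))/312 = -25521 - (-181)*(-28 + (3/7 + √0/7))/312 = -25521 - (-181)*(-28 + (3/7 + (⅐)*0))/312 = -25521 - (-181)*(-28 + (3/7 + 0))/312 = -25521 - (-181)*(-28 + 3/7)/312 = -25521 - (-181)*(-193)/(312*7) = -25521 - 1*34933/2184 = -25521 - 34933/2184 = -55772797/2184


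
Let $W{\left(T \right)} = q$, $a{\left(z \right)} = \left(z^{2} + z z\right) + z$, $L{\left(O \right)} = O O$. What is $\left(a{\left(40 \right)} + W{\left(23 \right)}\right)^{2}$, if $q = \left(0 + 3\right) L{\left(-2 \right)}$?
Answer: $10575504$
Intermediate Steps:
$L{\left(O \right)} = O^{2}$
$a{\left(z \right)} = z + 2 z^{2}$ ($a{\left(z \right)} = \left(z^{2} + z^{2}\right) + z = 2 z^{2} + z = z + 2 z^{2}$)
$q = 12$ ($q = \left(0 + 3\right) \left(-2\right)^{2} = 3 \cdot 4 = 12$)
$W{\left(T \right)} = 12$
$\left(a{\left(40 \right)} + W{\left(23 \right)}\right)^{2} = \left(40 \left(1 + 2 \cdot 40\right) + 12\right)^{2} = \left(40 \left(1 + 80\right) + 12\right)^{2} = \left(40 \cdot 81 + 12\right)^{2} = \left(3240 + 12\right)^{2} = 3252^{2} = 10575504$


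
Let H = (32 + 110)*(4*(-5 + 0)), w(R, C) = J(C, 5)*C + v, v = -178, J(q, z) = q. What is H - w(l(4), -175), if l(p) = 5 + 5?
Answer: -33287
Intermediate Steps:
l(p) = 10
w(R, C) = -178 + C² (w(R, C) = C*C - 178 = C² - 178 = -178 + C²)
H = -2840 (H = 142*(4*(-5)) = 142*(-20) = -2840)
H - w(l(4), -175) = -2840 - (-178 + (-175)²) = -2840 - (-178 + 30625) = -2840 - 1*30447 = -2840 - 30447 = -33287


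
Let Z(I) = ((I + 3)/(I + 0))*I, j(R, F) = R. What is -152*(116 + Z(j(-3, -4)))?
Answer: -17632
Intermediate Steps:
Z(I) = 3 + I (Z(I) = ((3 + I)/I)*I = 3 + I)
-152*(116 + Z(j(-3, -4))) = -152*(116 + (3 - 3)) = -152*(116 + 0) = -152*116 = -17632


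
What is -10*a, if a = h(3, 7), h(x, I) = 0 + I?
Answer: -70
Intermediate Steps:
h(x, I) = I
a = 7
-10*a = -10*7 = -70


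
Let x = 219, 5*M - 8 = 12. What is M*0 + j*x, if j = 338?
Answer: 74022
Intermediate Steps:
M = 4 (M = 8/5 + (⅕)*12 = 8/5 + 12/5 = 4)
M*0 + j*x = 4*0 + 338*219 = 0 + 74022 = 74022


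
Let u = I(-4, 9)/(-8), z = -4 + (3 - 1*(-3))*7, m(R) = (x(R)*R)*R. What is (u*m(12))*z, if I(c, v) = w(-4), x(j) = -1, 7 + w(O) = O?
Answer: -7524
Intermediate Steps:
w(O) = -7 + O
I(c, v) = -11 (I(c, v) = -7 - 4 = -11)
m(R) = -R² (m(R) = (-R)*R = -R²)
z = 38 (z = -4 + (3 + 3)*7 = -4 + 6*7 = -4 + 42 = 38)
u = 11/8 (u = -11/(-8) = -11*(-⅛) = 11/8 ≈ 1.3750)
(u*m(12))*z = (11*(-1*12²)/8)*38 = (11*(-1*144)/8)*38 = ((11/8)*(-144))*38 = -198*38 = -7524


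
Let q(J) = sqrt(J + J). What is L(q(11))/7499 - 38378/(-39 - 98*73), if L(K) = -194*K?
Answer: 38378/7193 - 194*sqrt(22)/7499 ≈ 5.2141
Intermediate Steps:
q(J) = sqrt(2)*sqrt(J) (q(J) = sqrt(2*J) = sqrt(2)*sqrt(J))
L(q(11))/7499 - 38378/(-39 - 98*73) = -194*sqrt(2)*sqrt(11)/7499 - 38378/(-39 - 98*73) = -194*sqrt(22)*(1/7499) - 38378/(-39 - 7154) = -194*sqrt(22)/7499 - 38378/(-7193) = -194*sqrt(22)/7499 - 38378*(-1/7193) = -194*sqrt(22)/7499 + 38378/7193 = 38378/7193 - 194*sqrt(22)/7499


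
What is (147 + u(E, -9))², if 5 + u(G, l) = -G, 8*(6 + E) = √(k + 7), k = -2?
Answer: (1184 - √5)²/64 ≈ 21821.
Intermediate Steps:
E = -6 + √5/8 (E = -6 + √(-2 + 7)/8 = -6 + √5/8 ≈ -5.7205)
u(G, l) = -5 - G
(147 + u(E, -9))² = (147 + (-5 - (-6 + √5/8)))² = (147 + (-5 + (6 - √5/8)))² = (147 + (1 - √5/8))² = (148 - √5/8)²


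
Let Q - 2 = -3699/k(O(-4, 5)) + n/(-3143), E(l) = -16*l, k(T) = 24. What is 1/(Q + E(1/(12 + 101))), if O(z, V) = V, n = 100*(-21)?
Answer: -405896/61533201 ≈ -0.0065964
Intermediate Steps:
n = -2100
Q = -544033/3592 (Q = 2 + (-3699/24 - 2100/(-3143)) = 2 + (-3699*1/24 - 2100*(-1/3143)) = 2 + (-1233/8 + 300/449) = 2 - 551217/3592 = -544033/3592 ≈ -151.46)
1/(Q + E(1/(12 + 101))) = 1/(-544033/3592 - 16/(12 + 101)) = 1/(-544033/3592 - 16/113) = 1/(-61533201/405896) = -405896/61533201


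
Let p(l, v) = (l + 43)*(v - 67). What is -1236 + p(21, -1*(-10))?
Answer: -4884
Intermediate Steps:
p(l, v) = (-67 + v)*(43 + l) (p(l, v) = (43 + l)*(-67 + v) = (-67 + v)*(43 + l))
-1236 + p(21, -1*(-10)) = -1236 + (-2881 - 67*21 + 43*(-1*(-10)) + 21*(-1*(-10))) = -1236 + (-2881 - 1407 + 43*10 + 21*10) = -1236 + (-2881 - 1407 + 430 + 210) = -1236 - 3648 = -4884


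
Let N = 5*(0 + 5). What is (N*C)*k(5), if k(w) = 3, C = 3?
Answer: 225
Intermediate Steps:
N = 25 (N = 5*5 = 25)
(N*C)*k(5) = (25*3)*3 = 75*3 = 225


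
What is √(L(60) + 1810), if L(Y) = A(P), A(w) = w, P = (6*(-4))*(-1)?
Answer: √1834 ≈ 42.825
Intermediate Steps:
P = 24 (P = -24*(-1) = 24)
L(Y) = 24
√(L(60) + 1810) = √(24 + 1810) = √1834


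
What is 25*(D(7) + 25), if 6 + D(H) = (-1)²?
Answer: 500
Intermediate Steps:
D(H) = -5 (D(H) = -6 + (-1)² = -6 + 1 = -5)
25*(D(7) + 25) = 25*(-5 + 25) = 25*20 = 500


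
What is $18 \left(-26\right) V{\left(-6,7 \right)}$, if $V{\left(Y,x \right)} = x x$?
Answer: $-22932$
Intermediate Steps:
$V{\left(Y,x \right)} = x^{2}$
$18 \left(-26\right) V{\left(-6,7 \right)} = 18 \left(-26\right) 7^{2} = \left(-468\right) 49 = -22932$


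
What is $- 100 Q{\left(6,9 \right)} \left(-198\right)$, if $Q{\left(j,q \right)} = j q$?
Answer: $1069200$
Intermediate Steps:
$- 100 Q{\left(6,9 \right)} \left(-198\right) = - 100 \cdot 6 \cdot 9 \left(-198\right) = \left(-100\right) 54 \left(-198\right) = \left(-5400\right) \left(-198\right) = 1069200$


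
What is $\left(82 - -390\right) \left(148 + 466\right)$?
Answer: $289808$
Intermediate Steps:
$\left(82 - -390\right) \left(148 + 466\right) = \left(82 + 390\right) 614 = 472 \cdot 614 = 289808$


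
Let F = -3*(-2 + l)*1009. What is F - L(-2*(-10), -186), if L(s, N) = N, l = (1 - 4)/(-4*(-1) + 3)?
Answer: 52761/7 ≈ 7537.3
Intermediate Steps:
l = -3/7 (l = -3/(4 + 3) = -3/7 ≈ -0.42857)
F = 51459/7 (F = -3*(-2 - 3/7)*1009 = -3*(-17/7)*1009 = (51/7)*1009 = 51459/7 ≈ 7351.3)
F - L(-2*(-10), -186) = 51459/7 - 1*(-186) = 51459/7 + 186 = 52761/7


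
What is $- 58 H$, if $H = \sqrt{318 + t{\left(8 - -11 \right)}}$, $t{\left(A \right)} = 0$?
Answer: $- 58 \sqrt{318} \approx -1034.3$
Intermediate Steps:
$H = \sqrt{318}$ ($H = \sqrt{318 + 0} = \sqrt{318} \approx 17.833$)
$- 58 H = - 58 \sqrt{318}$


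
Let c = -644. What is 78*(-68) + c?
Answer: -5948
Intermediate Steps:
78*(-68) + c = 78*(-68) - 644 = -5304 - 644 = -5948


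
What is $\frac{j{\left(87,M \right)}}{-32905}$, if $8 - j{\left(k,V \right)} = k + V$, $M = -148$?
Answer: $- \frac{69}{32905} \approx -0.0020969$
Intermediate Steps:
$j{\left(k,V \right)} = 8 - V - k$ ($j{\left(k,V \right)} = 8 - \left(k + V\right) = 8 - \left(V + k\right) = 8 - V - k$)
$\frac{j{\left(87,M \right)}}{-32905} = \frac{8 - -148 - 87}{-32905} = \left(8 + 148 - 87\right) \left(- \frac{1}{32905}\right) = 69 \left(- \frac{1}{32905}\right) = - \frac{69}{32905}$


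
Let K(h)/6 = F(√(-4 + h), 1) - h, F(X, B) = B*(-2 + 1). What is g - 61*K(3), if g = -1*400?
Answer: 1064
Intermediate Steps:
F(X, B) = -B (F(X, B) = B*(-1) = -B)
K(h) = -6 - 6*h (K(h) = 6*(-1*1 - h) = 6*(-1 - h) = -6 - 6*h)
g = -400
g - 61*K(3) = -400 - 61*(-6 - 6*3) = -400 - 61*(-6 - 18) = -400 - 61*(-24) = -400 + 1464 = 1064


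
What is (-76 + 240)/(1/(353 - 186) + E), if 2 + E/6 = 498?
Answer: 27388/496993 ≈ 0.055107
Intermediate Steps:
E = 2976 (E = -12 + 6*498 = -12 + 2988 = 2976)
(-76 + 240)/(1/(353 - 186) + E) = (-76 + 240)/(1/(353 - 186) + 2976) = 164/(1/167 + 2976) = 164/(496993/167) = 164*(167/496993) = 27388/496993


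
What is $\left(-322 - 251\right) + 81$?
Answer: $-492$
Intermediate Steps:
$\left(-322 - 251\right) + 81 = -573 + 81 = -492$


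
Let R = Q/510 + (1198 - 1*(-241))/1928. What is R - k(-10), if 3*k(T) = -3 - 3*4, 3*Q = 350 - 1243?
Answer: 7614583/1474920 ≈ 5.1627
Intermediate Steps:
Q = -893/3 (Q = (350 - 1243)/3 = (⅓)*(-893) = -893/3 ≈ -297.67)
k(T) = -5 (k(T) = (-3 - 3*4)/3 = (-3 - 12)/3 = (⅓)*(-15) = -5)
R = 239983/1474920 (R = -893/3/510 + (1198 - 1*(-241))/1928 = -893/3*1/510 + (1198 + 241)*(1/1928) = -893/1530 + 1439*(1/1928) = -893/1530 + 1439/1928 = 239983/1474920 ≈ 0.16271)
R - k(-10) = 239983/1474920 - 1*(-5) = 239983/1474920 + 5 = 7614583/1474920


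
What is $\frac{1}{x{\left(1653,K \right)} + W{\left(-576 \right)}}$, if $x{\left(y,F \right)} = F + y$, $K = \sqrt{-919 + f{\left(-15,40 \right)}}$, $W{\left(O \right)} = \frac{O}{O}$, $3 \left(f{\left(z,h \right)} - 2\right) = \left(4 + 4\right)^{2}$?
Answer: $\frac{4962}{8209835} - \frac{i \sqrt{8061}}{8209835} \approx 0.0006044 - 1.0936 \cdot 10^{-5} i$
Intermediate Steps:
$f{\left(z,h \right)} = \frac{70}{3}$ ($f{\left(z,h \right)} = 2 + \frac{\left(4 + 4\right)^{2}}{3} = 2 + \frac{8^{2}}{3} = 2 + \frac{1}{3} \cdot 64 = 2 + \frac{64}{3} = \frac{70}{3}$)
$W{\left(O \right)} = 1$
$K = \frac{i \sqrt{8061}}{3}$ ($K = \sqrt{-919 + \frac{70}{3}} = \sqrt{- \frac{2687}{3}} = \frac{i \sqrt{8061}}{3} \approx 29.928 i$)
$\frac{1}{x{\left(1653,K \right)} + W{\left(-576 \right)}} = \frac{1}{\left(\frac{i \sqrt{8061}}{3} + 1653\right) + 1} = \frac{1}{\left(1653 + \frac{i \sqrt{8061}}{3}\right) + 1} = \frac{1}{1654 + \frac{i \sqrt{8061}}{3}}$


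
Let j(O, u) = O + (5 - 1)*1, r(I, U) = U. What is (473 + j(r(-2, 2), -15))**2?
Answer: 229441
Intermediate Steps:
j(O, u) = 4 + O (j(O, u) = O + 4*1 = O + 4 = 4 + O)
(473 + j(r(-2, 2), -15))**2 = (473 + (4 + 2))**2 = (473 + 6)**2 = 479**2 = 229441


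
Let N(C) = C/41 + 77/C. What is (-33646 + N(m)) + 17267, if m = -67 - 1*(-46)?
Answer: -2015131/123 ≈ -16383.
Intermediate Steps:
m = -21 (m = -67 + 46 = -21)
N(C) = 77/C + C/41 (N(C) = C*(1/41) + 77/C = C/41 + 77/C = 77/C + C/41)
(-33646 + N(m)) + 17267 = (-33646 + (77/(-21) + (1/41)*(-21))) + 17267 = (-33646 + (77*(-1/21) - 21/41)) + 17267 = (-33646 + (-11/3 - 21/41)) + 17267 = (-33646 - 514/123) + 17267 = -4138972/123 + 17267 = -2015131/123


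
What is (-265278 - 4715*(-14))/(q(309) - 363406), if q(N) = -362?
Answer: 49817/90942 ≈ 0.54779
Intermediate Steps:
(-265278 - 4715*(-14))/(q(309) - 363406) = (-265278 - 4715*(-14))/(-362 - 363406) = (-265278 + 66010)/(-363768) = -199268*(-1/363768) = 49817/90942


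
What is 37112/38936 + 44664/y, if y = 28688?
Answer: 43807915/17453062 ≈ 2.5100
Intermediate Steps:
37112/38936 + 44664/y = 37112/38936 + 44664/28688 = 37112*(1/38936) + 44664*(1/28688) = 4639/4867 + 5583/3586 = 43807915/17453062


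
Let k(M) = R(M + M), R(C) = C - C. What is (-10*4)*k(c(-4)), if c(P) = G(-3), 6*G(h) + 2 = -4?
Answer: 0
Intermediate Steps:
G(h) = -1 (G(h) = -⅓ + (⅙)*(-4) = -⅓ - ⅔ = -1)
c(P) = -1
R(C) = 0
k(M) = 0
(-10*4)*k(c(-4)) = -10*4*0 = -40*0 = 0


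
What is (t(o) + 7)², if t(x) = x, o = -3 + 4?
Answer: 64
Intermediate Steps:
o = 1
(t(o) + 7)² = (1 + 7)² = 8² = 64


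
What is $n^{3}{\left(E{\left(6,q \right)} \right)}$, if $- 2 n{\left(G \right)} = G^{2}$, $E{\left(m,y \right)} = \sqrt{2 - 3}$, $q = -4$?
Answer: $\frac{1}{8} \approx 0.125$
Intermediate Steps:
$E{\left(m,y \right)} = i$ ($E{\left(m,y \right)} = \sqrt{-1} = i$)
$n{\left(G \right)} = - \frac{G^{2}}{2}$
$n^{3}{\left(E{\left(6,q \right)} \right)} = \left(- \frac{i^{2}}{2}\right)^{3} = \left(\left(- \frac{1}{2}\right) \left(-1\right)\right)^{3} = \left(\frac{1}{2}\right)^{3} = \frac{1}{8}$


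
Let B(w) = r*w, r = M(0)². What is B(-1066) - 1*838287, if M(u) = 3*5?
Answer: -1078137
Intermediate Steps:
M(u) = 15
r = 225 (r = 15² = 225)
B(w) = 225*w
B(-1066) - 1*838287 = 225*(-1066) - 1*838287 = -239850 - 838287 = -1078137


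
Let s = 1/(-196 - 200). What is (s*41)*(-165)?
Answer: 205/12 ≈ 17.083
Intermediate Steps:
s = -1/396 (s = 1/(-396) = -1/396 ≈ -0.0025253)
(s*41)*(-165) = -1/396*41*(-165) = -41/396*(-165) = 205/12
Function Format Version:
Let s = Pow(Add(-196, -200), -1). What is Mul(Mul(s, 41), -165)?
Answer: Rational(205, 12) ≈ 17.083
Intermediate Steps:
s = Rational(-1, 396) (s = Pow(-396, -1) = Rational(-1, 396) ≈ -0.0025253)
Mul(Mul(s, 41), -165) = Mul(Mul(Rational(-1, 396), 41), -165) = Mul(Rational(-41, 396), -165) = Rational(205, 12)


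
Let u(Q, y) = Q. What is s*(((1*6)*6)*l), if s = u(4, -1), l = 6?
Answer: 864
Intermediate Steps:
s = 4
s*(((1*6)*6)*l) = 4*(((1*6)*6)*6) = 4*((6*6)*6) = 4*(36*6) = 4*216 = 864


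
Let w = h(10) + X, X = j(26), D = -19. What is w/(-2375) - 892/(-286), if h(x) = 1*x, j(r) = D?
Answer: 1060537/339625 ≈ 3.1227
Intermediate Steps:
j(r) = -19
X = -19
h(x) = x
w = -9 (w = 10 - 19 = -9)
w/(-2375) - 892/(-286) = -9/(-2375) - 892/(-286) = -9*(-1/2375) - 892*(-1/286) = 9/2375 + 446/143 = 1060537/339625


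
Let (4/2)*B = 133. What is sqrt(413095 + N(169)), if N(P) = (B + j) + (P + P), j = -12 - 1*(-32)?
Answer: sqrt(1654078)/2 ≈ 643.05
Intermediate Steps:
j = 20 (j = -12 + 32 = 20)
B = 133/2 (B = (1/2)*133 = 133/2 ≈ 66.500)
N(P) = 173/2 + 2*P (N(P) = (133/2 + 20) + (P + P) = 173/2 + 2*P)
sqrt(413095 + N(169)) = sqrt(413095 + (173/2 + 2*169)) = sqrt(413095 + (173/2 + 338)) = sqrt(413095 + 849/2) = sqrt(827039/2) = sqrt(1654078)/2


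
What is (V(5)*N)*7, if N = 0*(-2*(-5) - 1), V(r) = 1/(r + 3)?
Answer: 0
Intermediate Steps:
V(r) = 1/(3 + r)
N = 0 (N = 0*(10 - 1) = 0*9 = 0)
(V(5)*N)*7 = (0/(3 + 5))*7 = (0/8)*7 = ((⅛)*0)*7 = 0*7 = 0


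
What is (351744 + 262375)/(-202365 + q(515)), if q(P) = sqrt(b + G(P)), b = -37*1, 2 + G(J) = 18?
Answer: -41425397145/13650531082 - 614119*I*sqrt(21)/40951593246 ≈ -3.0347 - 6.8721e-5*I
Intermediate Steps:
G(J) = 16 (G(J) = -2 + 18 = 16)
b = -37
q(P) = I*sqrt(21) (q(P) = sqrt(-37 + 16) = sqrt(-21) = I*sqrt(21))
(351744 + 262375)/(-202365 + q(515)) = (351744 + 262375)/(-202365 + I*sqrt(21)) = 614119/(-202365 + I*sqrt(21))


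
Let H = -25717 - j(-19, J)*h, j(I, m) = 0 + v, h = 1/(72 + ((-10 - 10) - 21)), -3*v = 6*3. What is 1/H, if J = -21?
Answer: -31/797221 ≈ -3.8885e-5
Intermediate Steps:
v = -6 (v = -2*3 = -1/3*18 = -6)
h = 1/31 (h = 1/(72 + (-20 - 21)) = 1/(72 - 41) = 1/31 ≈ 0.032258)
j(I, m) = -6 (j(I, m) = 0 - 6 = -6)
H = -797221/31 (H = -25717 - (-6)/31 = -25717 - 1*(-6/31) = -25717 + 6/31 = -797221/31 ≈ -25717.)
1/H = 1/(-797221/31) = -31/797221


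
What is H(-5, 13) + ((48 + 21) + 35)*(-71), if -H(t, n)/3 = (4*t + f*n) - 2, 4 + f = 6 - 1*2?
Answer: -7318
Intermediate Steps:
f = 0 (f = -4 + (6 - 1*2) = -4 + (6 - 2) = -4 + 4 = 0)
H(t, n) = 6 - 12*t (H(t, n) = -3*((4*t + 0*n) - 2) = -3*((4*t + 0) - 2) = -3*(4*t - 2) = -3*(-2 + 4*t) = 6 - 12*t)
H(-5, 13) + ((48 + 21) + 35)*(-71) = (6 - 12*(-5)) + ((48 + 21) + 35)*(-71) = (6 + 60) + (69 + 35)*(-71) = 66 + 104*(-71) = 66 - 7384 = -7318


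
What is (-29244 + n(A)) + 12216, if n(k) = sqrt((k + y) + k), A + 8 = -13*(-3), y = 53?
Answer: -17028 + sqrt(115) ≈ -17017.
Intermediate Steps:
A = 31 (A = -8 - 13*(-3) = -8 + 39 = 31)
n(k) = sqrt(53 + 2*k) (n(k) = sqrt((k + 53) + k) = sqrt((53 + k) + k) = sqrt(53 + 2*k))
(-29244 + n(A)) + 12216 = (-29244 + sqrt(53 + 2*31)) + 12216 = (-29244 + sqrt(53 + 62)) + 12216 = (-29244 + sqrt(115)) + 12216 = -17028 + sqrt(115)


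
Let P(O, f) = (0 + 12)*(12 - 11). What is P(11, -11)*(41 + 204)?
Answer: 2940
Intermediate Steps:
P(O, f) = 12 (P(O, f) = 12*1 = 12)
P(11, -11)*(41 + 204) = 12*(41 + 204) = 12*245 = 2940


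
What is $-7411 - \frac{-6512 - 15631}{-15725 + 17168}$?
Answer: $- \frac{3557310}{481} \approx -7395.7$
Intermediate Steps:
$-7411 - \frac{-6512 - 15631}{-15725 + 17168} = -7411 - \frac{-6512 - 15631}{1443} = -7411 - \left(-22143\right) \frac{1}{1443} = -7411 - - \frac{7381}{481} = -7411 + \frac{7381}{481} = - \frac{3557310}{481}$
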